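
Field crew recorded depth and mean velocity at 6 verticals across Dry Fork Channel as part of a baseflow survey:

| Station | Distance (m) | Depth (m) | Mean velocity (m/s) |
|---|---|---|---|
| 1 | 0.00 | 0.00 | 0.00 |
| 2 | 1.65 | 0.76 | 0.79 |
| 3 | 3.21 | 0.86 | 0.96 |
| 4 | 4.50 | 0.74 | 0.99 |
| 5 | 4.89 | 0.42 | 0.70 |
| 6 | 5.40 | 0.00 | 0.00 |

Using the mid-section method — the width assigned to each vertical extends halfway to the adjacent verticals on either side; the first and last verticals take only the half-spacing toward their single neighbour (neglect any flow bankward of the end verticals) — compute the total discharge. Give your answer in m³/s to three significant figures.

2.89 m³/s

w_2 = (3.21 − 0.00)/2 = 1.605 m; q_2 = 0.79 × 0.76 × 1.605 = 0.9636 m³/s
w_3 = (4.50 − 1.65)/2 = 1.425 m; q_3 = 0.96 × 0.86 × 1.425 = 1.176 m³/s
w_4 = (4.89 − 3.21)/2 = 0.84 m; q_4 = 0.99 × 0.74 × 0.84 = 0.6154 m³/s
w_5 = (5.40 − 4.50)/2 = 0.45 m; q_5 = 0.70 × 0.42 × 0.45 = 0.1323 m³/s
Stations 1, 6 contribute zero (depth or velocity is 0).
Q = Σ qᵢ = 2.888 m³/s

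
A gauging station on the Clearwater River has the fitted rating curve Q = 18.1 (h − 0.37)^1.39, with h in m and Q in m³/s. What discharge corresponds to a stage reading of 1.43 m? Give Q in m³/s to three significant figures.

19.6 m³/s

Q = 18.1 × (1.43 − 0.37)^1.39 = 18.1 × 1.06^1.39 = 19.63 m³/s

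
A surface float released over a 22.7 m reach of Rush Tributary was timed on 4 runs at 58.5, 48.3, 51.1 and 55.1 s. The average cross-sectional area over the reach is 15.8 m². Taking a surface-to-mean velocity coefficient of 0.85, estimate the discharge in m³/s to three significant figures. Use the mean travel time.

5.73 m³/s

t̄ = (58.5 + 48.3 + 51.1 + 55.1) / 4 = 53.25 s
v_surface = L / t̄ = 22.7 / 53.25 = 0.4263 m/s
v_mean = 0.85 × 0.4263 = 0.3623 m/s
Q = A × v_mean = 15.8 × 0.3623 = 5.725 m³/s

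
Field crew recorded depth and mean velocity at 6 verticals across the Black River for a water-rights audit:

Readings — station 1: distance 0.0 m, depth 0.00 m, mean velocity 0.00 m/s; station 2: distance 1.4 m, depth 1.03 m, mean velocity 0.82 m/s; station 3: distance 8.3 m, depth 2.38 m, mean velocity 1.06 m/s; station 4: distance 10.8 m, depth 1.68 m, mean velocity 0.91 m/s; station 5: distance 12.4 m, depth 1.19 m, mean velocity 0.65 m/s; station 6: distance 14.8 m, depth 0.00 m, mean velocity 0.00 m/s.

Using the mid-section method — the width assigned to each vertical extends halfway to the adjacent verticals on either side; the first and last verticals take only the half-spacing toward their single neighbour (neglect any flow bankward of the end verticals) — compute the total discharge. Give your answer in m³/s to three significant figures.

20.0 m³/s

w_2 = (8.3 − 0.0)/2 = 4.15 m; q_2 = 0.82 × 1.03 × 4.15 = 3.505 m³/s
w_3 = (10.8 − 1.4)/2 = 4.7 m; q_3 = 1.06 × 2.38 × 4.7 = 11.86 m³/s
w_4 = (12.4 − 8.3)/2 = 2.05 m; q_4 = 0.91 × 1.68 × 2.05 = 3.134 m³/s
w_5 = (14.8 − 10.8)/2 = 2 m; q_5 = 0.65 × 1.19 × 2 = 1.547 m³/s
Stations 1, 6 contribute zero (depth or velocity is 0).
Q = Σ qᵢ = 20.04 m³/s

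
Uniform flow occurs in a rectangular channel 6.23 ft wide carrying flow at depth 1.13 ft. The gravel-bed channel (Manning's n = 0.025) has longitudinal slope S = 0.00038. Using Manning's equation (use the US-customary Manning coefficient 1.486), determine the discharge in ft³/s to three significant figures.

A = b·y = 6.23 × 1.13 = 7.040 ft²
P = b + 2y = 6.23 + 2×1.13 = 8.490 ft
R = A/P = 7.040/8.490 = 0.8292 ft
Q = (1.486/n)·A·R^(2/3)·S^(1/2) = (1.486/0.025) × 7.040 × 0.8292^(2/3) × 0.00038^(1/2) = 7.200 ft³/s

7.20 ft³/s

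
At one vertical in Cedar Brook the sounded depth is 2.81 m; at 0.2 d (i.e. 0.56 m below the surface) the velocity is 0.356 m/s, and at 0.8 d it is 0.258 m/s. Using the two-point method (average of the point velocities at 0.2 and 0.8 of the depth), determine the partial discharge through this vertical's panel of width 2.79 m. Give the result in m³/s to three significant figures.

2.41 m³/s

v̄ = (0.356 + 0.258) / 2 = 0.3070 m/s
q = v̄ × d × w = 0.3070 × 2.81 × 2.79 = 2.407 m³/s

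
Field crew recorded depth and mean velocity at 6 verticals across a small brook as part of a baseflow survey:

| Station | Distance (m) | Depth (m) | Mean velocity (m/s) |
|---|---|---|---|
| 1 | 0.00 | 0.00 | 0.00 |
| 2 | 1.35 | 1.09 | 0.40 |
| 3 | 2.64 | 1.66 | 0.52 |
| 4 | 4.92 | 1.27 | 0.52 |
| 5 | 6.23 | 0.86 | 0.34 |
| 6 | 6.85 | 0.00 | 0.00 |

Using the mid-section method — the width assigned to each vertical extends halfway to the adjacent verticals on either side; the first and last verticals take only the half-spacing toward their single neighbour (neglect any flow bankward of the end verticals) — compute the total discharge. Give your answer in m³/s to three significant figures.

w_2 = (2.64 − 0.00)/2 = 1.32 m; q_2 = 0.40 × 1.09 × 1.32 = 0.5755 m³/s
w_3 = (4.92 − 1.35)/2 = 1.785 m; q_3 = 0.52 × 1.66 × 1.785 = 1.541 m³/s
w_4 = (6.23 − 2.64)/2 = 1.795 m; q_4 = 0.52 × 1.27 × 1.795 = 1.185 m³/s
w_5 = (6.85 − 4.92)/2 = 0.965 m; q_5 = 0.34 × 0.86 × 0.965 = 0.2822 m³/s
Stations 1, 6 contribute zero (depth or velocity is 0).
Q = Σ qᵢ = 3.584 m³/s

3.58 m³/s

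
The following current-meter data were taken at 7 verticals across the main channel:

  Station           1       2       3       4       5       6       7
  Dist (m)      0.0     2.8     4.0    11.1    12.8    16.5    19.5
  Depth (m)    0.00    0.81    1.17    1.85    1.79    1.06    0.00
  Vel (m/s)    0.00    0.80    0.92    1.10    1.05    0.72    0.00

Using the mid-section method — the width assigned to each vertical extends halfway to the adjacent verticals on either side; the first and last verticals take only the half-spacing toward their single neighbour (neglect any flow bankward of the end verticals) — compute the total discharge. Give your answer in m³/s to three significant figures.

w_2 = (4.0 − 0.0)/2 = 2 m; q_2 = 0.80 × 0.81 × 2 = 1.296 m³/s
w_3 = (11.1 − 2.8)/2 = 4.15 m; q_3 = 0.92 × 1.17 × 4.15 = 4.467 m³/s
w_4 = (12.8 − 4.0)/2 = 4.4 m; q_4 = 1.10 × 1.85 × 4.4 = 8.954 m³/s
w_5 = (16.5 − 11.1)/2 = 2.7 m; q_5 = 1.05 × 1.79 × 2.7 = 5.075 m³/s
w_6 = (19.5 − 12.8)/2 = 3.35 m; q_6 = 0.72 × 1.06 × 3.35 = 2.557 m³/s
Stations 1, 7 contribute zero (depth or velocity is 0).
Q = Σ qᵢ = 22.35 m³/s

22.3 m³/s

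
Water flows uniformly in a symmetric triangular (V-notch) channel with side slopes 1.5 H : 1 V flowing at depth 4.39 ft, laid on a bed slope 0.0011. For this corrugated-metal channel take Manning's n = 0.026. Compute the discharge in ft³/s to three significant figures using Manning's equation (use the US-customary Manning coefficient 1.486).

A = z·y² = 1.5×4.39² = 28.91 ft²
P = 2y√(1+z²) = 2×4.39×√(1+1.5²) = 15.83 ft
R = A/P = 28.91/15.83 = 1.826 ft
Q = (1.486/n)·A·R^(2/3)·S^(1/2) = (1.486/0.026) × 28.91 × 1.826^(2/3) × 0.0011^(1/2) = 81.88 ft³/s

81.9 ft³/s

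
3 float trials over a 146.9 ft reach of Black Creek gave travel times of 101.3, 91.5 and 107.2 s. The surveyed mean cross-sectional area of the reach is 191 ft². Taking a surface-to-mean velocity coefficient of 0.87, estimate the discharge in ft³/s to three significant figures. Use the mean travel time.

t̄ = (101.3 + 91.5 + 107.2) / 3 = 100 s
v_surface = L / t̄ = 146.9 / 100 = 1.469 ft/s
v_mean = 0.87 × 1.469 = 1.278 ft/s
Q = A × v_mean = 191 × 1.278 = 244.1 ft³/s

244 ft³/s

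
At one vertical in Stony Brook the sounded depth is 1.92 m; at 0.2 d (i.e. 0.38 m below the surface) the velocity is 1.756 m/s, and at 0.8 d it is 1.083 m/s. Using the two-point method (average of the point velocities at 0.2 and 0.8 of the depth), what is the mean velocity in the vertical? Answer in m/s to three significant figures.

1.42 m/s

v̄ = (1.756 + 1.083) / 2 = 1.420 m/s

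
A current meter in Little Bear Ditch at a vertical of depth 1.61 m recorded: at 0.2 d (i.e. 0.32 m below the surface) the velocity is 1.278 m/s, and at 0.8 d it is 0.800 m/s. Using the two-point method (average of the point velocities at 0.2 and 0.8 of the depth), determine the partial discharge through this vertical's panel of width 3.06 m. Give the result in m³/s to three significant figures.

v̄ = (1.278 + 0.800) / 2 = 1.039 m/s
q = v̄ × d × w = 1.039 × 1.61 × 3.06 = 5.119 m³/s

5.12 m³/s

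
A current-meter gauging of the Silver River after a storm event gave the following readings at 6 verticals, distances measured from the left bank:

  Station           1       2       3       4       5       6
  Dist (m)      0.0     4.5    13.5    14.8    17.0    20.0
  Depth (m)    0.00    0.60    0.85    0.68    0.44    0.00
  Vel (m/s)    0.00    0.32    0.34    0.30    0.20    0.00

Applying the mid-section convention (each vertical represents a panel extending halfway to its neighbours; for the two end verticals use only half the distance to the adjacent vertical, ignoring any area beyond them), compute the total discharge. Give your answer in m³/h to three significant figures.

12100 m³/h

w_2 = (13.5 − 0.0)/2 = 6.75 m; q_2 = 0.32 × 0.60 × 6.75 = 1.296 m³/s
w_3 = (14.8 − 4.5)/2 = 5.15 m; q_3 = 0.34 × 0.85 × 5.15 = 1.488 m³/s
w_4 = (17.0 − 13.5)/2 = 1.75 m; q_4 = 0.30 × 0.68 × 1.75 = 0.3570 m³/s
w_5 = (20.0 − 14.8)/2 = 2.6 m; q_5 = 0.20 × 0.44 × 2.6 = 0.2288 m³/s
Stations 1, 6 contribute zero (depth or velocity is 0).
Q = Σ qᵢ = 3.370 m³/s
= 3.370 × 3600 = 12130 m³/h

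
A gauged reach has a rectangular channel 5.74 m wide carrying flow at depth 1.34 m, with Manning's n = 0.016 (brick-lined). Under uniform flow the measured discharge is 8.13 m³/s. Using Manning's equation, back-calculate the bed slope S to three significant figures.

0.000323

A = b·y = 5.74 × 1.34 = 7.692 m²
P = b + 2y = 5.74 + 2×1.34 = 8.420 m
R = A/P = 7.692/8.420 = 0.9135 m
S = (Q·n / (1·A·R^(2/3)))² = (8.13×0.016 / (1×7.692×0.9415))² = 0.0003227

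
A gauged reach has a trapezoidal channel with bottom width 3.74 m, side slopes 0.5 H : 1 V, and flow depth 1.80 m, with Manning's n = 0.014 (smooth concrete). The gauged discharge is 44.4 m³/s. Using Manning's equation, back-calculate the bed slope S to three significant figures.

A = (b + z·y)·y = (3.74 + 0.5×1.80)×1.80 = 8.352 m²
P = b + 2y√(1+z²) = 3.74 + 2×1.80×√(1+0.5²) = 7.765 m
R = A/P = 8.352/7.765 = 1.076 m
S = (Q·n / (1·A·R^(2/3)))² = (44.4×0.014 / (1×8.352×1.050))² = 0.005026

0.00503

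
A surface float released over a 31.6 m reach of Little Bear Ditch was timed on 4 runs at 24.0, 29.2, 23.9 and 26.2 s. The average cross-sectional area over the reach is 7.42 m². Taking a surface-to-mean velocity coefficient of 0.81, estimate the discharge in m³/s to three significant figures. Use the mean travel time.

t̄ = (24.0 + 29.2 + 23.9 + 26.2) / 4 = 25.825 s
v_surface = L / t̄ = 31.6 / 25.825 = 1.224 m/s
v_mean = 0.81 × 1.224 = 0.9911 m/s
Q = A × v_mean = 7.42 × 0.9911 = 7.354 m³/s

7.35 m³/s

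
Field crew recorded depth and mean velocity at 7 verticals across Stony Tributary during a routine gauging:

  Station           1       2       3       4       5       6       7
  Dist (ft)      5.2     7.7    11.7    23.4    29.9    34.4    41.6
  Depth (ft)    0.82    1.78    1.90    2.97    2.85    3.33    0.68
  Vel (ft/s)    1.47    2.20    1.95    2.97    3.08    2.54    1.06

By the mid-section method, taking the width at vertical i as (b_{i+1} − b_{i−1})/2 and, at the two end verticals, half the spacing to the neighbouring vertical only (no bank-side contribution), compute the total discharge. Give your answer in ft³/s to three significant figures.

w_1 = (7.7 − 5.2)/2 = 1.25 ft; q_1 = 1.47 × 0.82 × 1.25 = 1.507 ft³/s
w_2 = (11.7 − 5.2)/2 = 3.25 ft; q_2 = 2.20 × 1.78 × 3.25 = 12.73 ft³/s
w_3 = (23.4 − 7.7)/2 = 7.85 ft; q_3 = 1.95 × 1.90 × 7.85 = 29.08 ft³/s
w_4 = (29.9 − 11.7)/2 = 9.1 ft; q_4 = 2.97 × 2.97 × 9.1 = 80.27 ft³/s
w_5 = (34.4 − 23.4)/2 = 5.5 ft; q_5 = 3.08 × 2.85 × 5.5 = 48.28 ft³/s
w_6 = (41.6 − 29.9)/2 = 5.85 ft; q_6 = 2.54 × 3.33 × 5.85 = 49.48 ft³/s
w_7 = (41.6 − 34.4)/2 = 3.6 ft; q_7 = 1.06 × 0.68 × 3.6 = 2.595 ft³/s
Q = Σ qᵢ = 223.9 ft³/s

224 ft³/s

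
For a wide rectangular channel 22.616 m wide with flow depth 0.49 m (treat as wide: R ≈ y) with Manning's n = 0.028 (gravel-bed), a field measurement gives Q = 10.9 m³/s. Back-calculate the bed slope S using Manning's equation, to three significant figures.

A = b·y = 22.616 × 0.49 = 11.08 m²
Wide channel: R ≈ y = 0.49 m
S = (Q·n / (1·A·R^(2/3)))² = (10.9×0.028 / (1×11.08×0.6215))² = 0.001963

0.00196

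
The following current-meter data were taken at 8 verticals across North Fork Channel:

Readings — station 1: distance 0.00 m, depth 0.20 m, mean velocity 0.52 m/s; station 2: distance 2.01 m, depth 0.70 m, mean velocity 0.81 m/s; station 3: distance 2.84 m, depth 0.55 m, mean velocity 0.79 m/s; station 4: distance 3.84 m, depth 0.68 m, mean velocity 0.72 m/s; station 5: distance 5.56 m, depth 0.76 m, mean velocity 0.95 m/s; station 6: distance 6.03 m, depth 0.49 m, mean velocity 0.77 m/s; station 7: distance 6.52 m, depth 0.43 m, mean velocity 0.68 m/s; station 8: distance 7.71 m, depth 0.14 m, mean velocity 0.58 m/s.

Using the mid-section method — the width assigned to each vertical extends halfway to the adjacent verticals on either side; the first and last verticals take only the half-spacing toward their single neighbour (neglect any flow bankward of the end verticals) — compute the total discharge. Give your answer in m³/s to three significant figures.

3.24 m³/s

w_1 = (2.01 − 0.00)/2 = 1.005 m; q_1 = 0.52 × 0.20 × 1.005 = 0.1045 m³/s
w_2 = (2.84 − 0.00)/2 = 1.42 m; q_2 = 0.81 × 0.70 × 1.42 = 0.8051 m³/s
w_3 = (3.84 − 2.01)/2 = 0.915 m; q_3 = 0.79 × 0.55 × 0.915 = 0.3976 m³/s
w_4 = (5.56 − 2.84)/2 = 1.36 m; q_4 = 0.72 × 0.68 × 1.36 = 0.6659 m³/s
w_5 = (6.03 − 3.84)/2 = 1.095 m; q_5 = 0.95 × 0.76 × 1.095 = 0.7906 m³/s
w_6 = (6.52 − 5.56)/2 = 0.48 m; q_6 = 0.77 × 0.49 × 0.48 = 0.1811 m³/s
w_7 = (7.71 − 6.03)/2 = 0.84 m; q_7 = 0.68 × 0.43 × 0.84 = 0.2456 m³/s
w_8 = (7.71 − 6.52)/2 = 0.595 m; q_8 = 0.58 × 0.14 × 0.595 = 0.04831 m³/s
Q = Σ qᵢ = 3.239 m³/s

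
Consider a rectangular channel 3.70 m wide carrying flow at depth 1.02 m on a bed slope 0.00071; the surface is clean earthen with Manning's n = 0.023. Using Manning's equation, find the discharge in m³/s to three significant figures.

A = b·y = 3.70 × 1.02 = 3.774 m²
P = b + 2y = 3.70 + 2×1.02 = 5.740 m
R = A/P = 3.774/5.740 = 0.6575 m
Q = (1/n)·A·R^(2/3)·S^(1/2) = (1/0.023) × 3.774 × 0.6575^(2/3) × 0.00071^(1/2) = 3.306 m³/s

3.31 m³/s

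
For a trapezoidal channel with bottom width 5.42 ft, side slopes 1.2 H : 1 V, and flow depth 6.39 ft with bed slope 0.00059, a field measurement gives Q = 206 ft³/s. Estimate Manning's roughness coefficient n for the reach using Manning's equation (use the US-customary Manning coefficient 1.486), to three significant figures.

A = (b + z·y)·y = (5.42 + 1.2×6.39)×6.39 = 83.63 ft²
P = b + 2y√(1+z²) = 5.42 + 2×6.39×√(1+1.2²) = 25.38 ft
R = A/P = 83.63/25.38 = 3.295 ft
n = (1.486/Q)·A·R^(2/3)·S^(1/2) = (1.486/206) × 83.63 × 2.214 × 0.02429 = 0.03245

0.0324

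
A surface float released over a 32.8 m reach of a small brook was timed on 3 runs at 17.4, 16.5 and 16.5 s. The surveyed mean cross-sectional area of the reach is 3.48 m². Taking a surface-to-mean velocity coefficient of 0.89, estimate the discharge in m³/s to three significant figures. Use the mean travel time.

6.05 m³/s

t̄ = (17.4 + 16.5 + 16.5) / 3 = 16.8 s
v_surface = L / t̄ = 32.8 / 16.8 = 1.952 m/s
v_mean = 0.89 × 1.952 = 1.738 m/s
Q = A × v_mean = 3.48 × 1.738 = 6.047 m³/s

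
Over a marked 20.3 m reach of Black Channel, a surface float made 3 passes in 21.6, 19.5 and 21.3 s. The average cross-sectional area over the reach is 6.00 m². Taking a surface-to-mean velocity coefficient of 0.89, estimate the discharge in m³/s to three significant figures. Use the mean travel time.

t̄ = (21.6 + 19.5 + 21.3) / 3 = 20.8 s
v_surface = L / t̄ = 20.3 / 20.8 = 0.9760 m/s
v_mean = 0.89 × 0.9760 = 0.8686 m/s
Q = A × v_mean = 6.00 × 0.8686 = 5.212 m³/s

5.21 m³/s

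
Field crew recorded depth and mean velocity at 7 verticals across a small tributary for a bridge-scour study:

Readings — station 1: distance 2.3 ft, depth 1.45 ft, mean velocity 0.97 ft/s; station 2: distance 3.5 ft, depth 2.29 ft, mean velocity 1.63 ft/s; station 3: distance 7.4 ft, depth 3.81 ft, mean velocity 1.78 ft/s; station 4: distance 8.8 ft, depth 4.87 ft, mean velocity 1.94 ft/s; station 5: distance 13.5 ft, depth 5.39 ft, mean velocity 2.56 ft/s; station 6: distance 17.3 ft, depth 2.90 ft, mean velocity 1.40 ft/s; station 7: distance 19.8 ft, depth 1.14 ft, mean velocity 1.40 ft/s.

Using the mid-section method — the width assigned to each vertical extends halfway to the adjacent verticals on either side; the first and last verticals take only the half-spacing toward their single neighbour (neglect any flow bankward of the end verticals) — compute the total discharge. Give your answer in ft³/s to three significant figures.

131 ft³/s

w_1 = (3.5 − 2.3)/2 = 0.6 ft; q_1 = 0.97 × 1.45 × 0.6 = 0.8439 ft³/s
w_2 = (7.4 − 2.3)/2 = 2.55 ft; q_2 = 1.63 × 2.29 × 2.55 = 9.518 ft³/s
w_3 = (8.8 − 3.5)/2 = 2.65 ft; q_3 = 1.78 × 3.81 × 2.65 = 17.97 ft³/s
w_4 = (13.5 − 7.4)/2 = 3.05 ft; q_4 = 1.94 × 4.87 × 3.05 = 28.82 ft³/s
w_5 = (17.3 − 8.8)/2 = 4.25 ft; q_5 = 2.56 × 5.39 × 4.25 = 58.64 ft³/s
w_6 = (19.8 − 13.5)/2 = 3.15 ft; q_6 = 1.40 × 2.90 × 3.15 = 12.79 ft³/s
w_7 = (19.8 − 17.3)/2 = 1.25 ft; q_7 = 1.40 × 1.14 × 1.25 = 1.995 ft³/s
Q = Σ qᵢ = 130.6 ft³/s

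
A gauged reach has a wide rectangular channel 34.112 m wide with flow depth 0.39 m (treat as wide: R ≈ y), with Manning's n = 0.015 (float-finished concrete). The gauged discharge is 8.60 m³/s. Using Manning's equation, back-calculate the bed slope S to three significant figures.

0.000330

A = b·y = 34.112 × 0.39 = 13.30 m²
Wide channel: R ≈ y = 0.39 m
S = (Q·n / (1·A·R^(2/3)))² = (8.60×0.015 / (1×13.30×0.5338))² = 0.0003300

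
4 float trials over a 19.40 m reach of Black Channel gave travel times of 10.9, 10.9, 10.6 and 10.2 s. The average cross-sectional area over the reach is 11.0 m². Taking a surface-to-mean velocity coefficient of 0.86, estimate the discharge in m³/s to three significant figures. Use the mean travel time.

t̄ = (10.9 + 10.9 + 10.6 + 10.2) / 4 = 10.65 s
v_surface = L / t̄ = 19.40 / 10.65 = 1.822 m/s
v_mean = 0.86 × 1.822 = 1.567 m/s
Q = A × v_mean = 11.0 × 1.567 = 17.23 m³/s

17.2 m³/s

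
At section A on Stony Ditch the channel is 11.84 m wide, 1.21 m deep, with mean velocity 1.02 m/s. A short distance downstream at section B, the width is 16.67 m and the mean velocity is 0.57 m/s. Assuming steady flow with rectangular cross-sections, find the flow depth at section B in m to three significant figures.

1.54 m

Q = A₁V₁ = (11.84×1.21) × 1.02 = 14.61 m³/s
d₂ = Q/(b₂ V₂) = 14.61/(16.67×0.57) = 1.538 m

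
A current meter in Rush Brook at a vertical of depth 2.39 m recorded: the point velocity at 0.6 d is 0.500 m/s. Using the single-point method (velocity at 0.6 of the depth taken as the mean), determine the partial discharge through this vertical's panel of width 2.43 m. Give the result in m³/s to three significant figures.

v̄ = v₀.₆ = 0.500 m/s
q = v̄ × d × w = 0.5000 × 2.39 × 2.43 = 2.904 m³/s

2.90 m³/s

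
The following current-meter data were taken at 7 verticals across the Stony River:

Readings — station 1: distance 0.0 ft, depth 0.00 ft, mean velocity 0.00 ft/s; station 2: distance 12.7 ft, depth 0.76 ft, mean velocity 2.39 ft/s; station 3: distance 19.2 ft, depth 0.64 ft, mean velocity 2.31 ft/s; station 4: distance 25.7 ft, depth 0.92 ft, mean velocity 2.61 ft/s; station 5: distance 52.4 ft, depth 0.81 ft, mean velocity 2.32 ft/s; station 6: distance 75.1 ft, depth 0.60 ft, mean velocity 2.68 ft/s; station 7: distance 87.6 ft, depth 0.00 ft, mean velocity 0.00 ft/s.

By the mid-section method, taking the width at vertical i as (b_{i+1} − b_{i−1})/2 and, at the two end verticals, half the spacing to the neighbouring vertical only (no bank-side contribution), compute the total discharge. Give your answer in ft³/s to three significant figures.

w_2 = (19.2 − 0.0)/2 = 9.6 ft; q_2 = 2.39 × 0.76 × 9.6 = 17.44 ft³/s
w_3 = (25.7 − 12.7)/2 = 6.5 ft; q_3 = 2.31 × 0.64 × 6.5 = 9.610 ft³/s
w_4 = (52.4 − 19.2)/2 = 16.6 ft; q_4 = 2.61 × 0.92 × 16.6 = 39.86 ft³/s
w_5 = (75.1 − 25.7)/2 = 24.7 ft; q_5 = 2.32 × 0.81 × 24.7 = 46.42 ft³/s
w_6 = (87.6 − 52.4)/2 = 17.6 ft; q_6 = 2.68 × 0.60 × 17.6 = 28.30 ft³/s
Stations 1, 7 contribute zero (depth or velocity is 0).
Q = Σ qᵢ = 141.6 ft³/s

142 ft³/s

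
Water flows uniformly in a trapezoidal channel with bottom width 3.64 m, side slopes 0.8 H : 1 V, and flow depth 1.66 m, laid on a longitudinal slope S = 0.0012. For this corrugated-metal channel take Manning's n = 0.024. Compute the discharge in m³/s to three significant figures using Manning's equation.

A = (b + z·y)·y = (3.64 + 0.8×1.66)×1.66 = 8.247 m²
P = b + 2y√(1+z²) = 3.64 + 2×1.66×√(1+0.8²) = 7.892 m
R = A/P = 8.247/7.892 = 1.045 m
Q = (1/n)·A·R^(2/3)·S^(1/2) = (1/0.024) × 8.247 × 1.045^(2/3) × 0.0012^(1/2) = 12.26 m³/s

12.3 m³/s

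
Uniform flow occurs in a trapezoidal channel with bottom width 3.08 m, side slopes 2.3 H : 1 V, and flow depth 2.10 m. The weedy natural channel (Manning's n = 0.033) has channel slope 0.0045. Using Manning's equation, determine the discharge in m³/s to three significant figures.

38.6 m³/s

A = (b + z·y)·y = (3.08 + 2.3×2.10)×2.10 = 16.61 m²
P = b + 2y√(1+z²) = 3.08 + 2×2.10×√(1+2.3²) = 13.61 m
R = A/P = 16.61/13.61 = 1.220 m
Q = (1/n)·A·R^(2/3)·S^(1/2) = (1/0.033) × 16.61 × 1.220^(2/3) × 0.0045^(1/2) = 38.56 m³/s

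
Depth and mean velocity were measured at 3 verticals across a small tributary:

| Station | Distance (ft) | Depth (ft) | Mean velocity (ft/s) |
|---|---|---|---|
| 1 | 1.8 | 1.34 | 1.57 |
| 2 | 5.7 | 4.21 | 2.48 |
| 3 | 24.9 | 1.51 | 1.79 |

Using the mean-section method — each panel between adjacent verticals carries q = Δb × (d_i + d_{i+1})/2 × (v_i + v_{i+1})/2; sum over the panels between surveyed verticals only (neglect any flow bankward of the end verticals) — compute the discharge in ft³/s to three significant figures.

Panel 1-2: Δb = 3.9 ft, d̄ = (1.34+4.21)/2 = 2.775, v̄ = (1.57+2.48)/2 = 2.025 → q = 3.9×2.775×2.025 = 21.92 ft³/s
Panel 2-3: Δb = 19.2 ft, d̄ = (4.21+1.51)/2 = 2.86, v̄ = (2.48+1.79)/2 = 2.135 → q = 19.2×2.86×2.135 = 117.2 ft³/s
Q = Σ q = 139.2 ft³/s

139 ft³/s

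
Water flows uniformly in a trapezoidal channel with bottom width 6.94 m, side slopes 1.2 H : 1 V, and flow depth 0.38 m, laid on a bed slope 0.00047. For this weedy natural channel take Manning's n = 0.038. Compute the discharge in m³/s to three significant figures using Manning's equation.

0.790 m³/s

A = (b + z·y)·y = (6.94 + 1.2×0.38)×0.38 = 2.810 m²
P = b + 2y√(1+z²) = 6.94 + 2×0.38×√(1+1.2²) = 8.127 m
R = A/P = 2.810/8.127 = 0.3458 m
Q = (1/n)·A·R^(2/3)·S^(1/2) = (1/0.038) × 2.810 × 0.3458^(2/3) × 0.00047^(1/2) = 0.7900 m³/s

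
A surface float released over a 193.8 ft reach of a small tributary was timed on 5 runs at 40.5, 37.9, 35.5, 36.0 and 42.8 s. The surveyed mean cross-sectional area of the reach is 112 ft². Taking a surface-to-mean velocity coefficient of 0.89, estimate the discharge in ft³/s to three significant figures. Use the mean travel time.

t̄ = (40.5 + 37.9 + 35.5 + 36.0 + 42.8) / 5 = 38.54 s
v_surface = L / t̄ = 193.8 / 38.54 = 5.029 ft/s
v_mean = 0.89 × 5.029 = 4.475 ft/s
Q = A × v_mean = 112 × 4.475 = 501.2 ft³/s

501 ft³/s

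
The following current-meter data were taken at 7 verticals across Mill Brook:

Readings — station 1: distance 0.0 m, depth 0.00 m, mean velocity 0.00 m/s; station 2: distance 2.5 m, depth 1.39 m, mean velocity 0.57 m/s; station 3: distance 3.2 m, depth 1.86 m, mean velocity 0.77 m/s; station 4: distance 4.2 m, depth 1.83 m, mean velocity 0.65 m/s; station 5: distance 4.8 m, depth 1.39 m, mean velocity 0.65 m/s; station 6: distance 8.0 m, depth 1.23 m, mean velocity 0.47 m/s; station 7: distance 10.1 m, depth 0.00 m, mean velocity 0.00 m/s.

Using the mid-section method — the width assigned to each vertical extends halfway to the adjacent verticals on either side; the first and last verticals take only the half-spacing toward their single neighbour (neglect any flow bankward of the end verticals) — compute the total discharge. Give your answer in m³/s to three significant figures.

6.69 m³/s

w_2 = (3.2 − 0.0)/2 = 1.6 m; q_2 = 0.57 × 1.39 × 1.6 = 1.268 m³/s
w_3 = (4.2 − 2.5)/2 = 0.85 m; q_3 = 0.77 × 1.86 × 0.85 = 1.217 m³/s
w_4 = (4.8 − 3.2)/2 = 0.8 m; q_4 = 0.65 × 1.83 × 0.8 = 0.9516 m³/s
w_5 = (8.0 − 4.2)/2 = 1.9 m; q_5 = 0.65 × 1.39 × 1.9 = 1.717 m³/s
w_6 = (10.1 − 4.8)/2 = 2.65 m; q_6 = 0.47 × 1.23 × 2.65 = 1.532 m³/s
Stations 1, 7 contribute zero (depth or velocity is 0).
Q = Σ qᵢ = 6.685 m³/s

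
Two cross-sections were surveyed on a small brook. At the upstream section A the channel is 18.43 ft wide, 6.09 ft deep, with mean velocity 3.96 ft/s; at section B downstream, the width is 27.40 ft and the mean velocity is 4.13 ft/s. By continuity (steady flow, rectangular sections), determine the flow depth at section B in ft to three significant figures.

3.93 ft

Q = A₁V₁ = (18.43×6.09) × 3.96 = 444.5 ft³/s
d₂ = Q/(b₂ V₂) = 444.5/(27.40×4.13) = 3.928 ft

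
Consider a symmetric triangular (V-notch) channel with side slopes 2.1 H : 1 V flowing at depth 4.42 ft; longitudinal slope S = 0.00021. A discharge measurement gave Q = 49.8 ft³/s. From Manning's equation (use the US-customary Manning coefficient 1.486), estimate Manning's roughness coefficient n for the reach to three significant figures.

0.0281

A = z·y² = 2.1×4.42² = 41.03 ft²
P = 2y√(1+z²) = 2×4.42×√(1+2.1²) = 20.56 ft
R = A/P = 41.03/20.56 = 1.995 ft
n = (1.486/Q)·A·R^(2/3)·S^(1/2) = (1.486/49.8) × 41.03 × 1.585 × 0.01449 = 0.02812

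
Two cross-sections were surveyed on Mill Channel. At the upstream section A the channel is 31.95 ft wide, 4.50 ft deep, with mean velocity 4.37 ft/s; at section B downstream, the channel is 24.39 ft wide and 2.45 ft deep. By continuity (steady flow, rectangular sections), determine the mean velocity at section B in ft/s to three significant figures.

10.5 ft/s

Q = A₁V₁ = (31.95×4.50) × 4.37 = 628.3 ft³/s
A₂ = 24.39 × 2.45 = 59.76 ft²
V₂ = Q/A₂ = 628.3/59.76 = 10.51 ft/s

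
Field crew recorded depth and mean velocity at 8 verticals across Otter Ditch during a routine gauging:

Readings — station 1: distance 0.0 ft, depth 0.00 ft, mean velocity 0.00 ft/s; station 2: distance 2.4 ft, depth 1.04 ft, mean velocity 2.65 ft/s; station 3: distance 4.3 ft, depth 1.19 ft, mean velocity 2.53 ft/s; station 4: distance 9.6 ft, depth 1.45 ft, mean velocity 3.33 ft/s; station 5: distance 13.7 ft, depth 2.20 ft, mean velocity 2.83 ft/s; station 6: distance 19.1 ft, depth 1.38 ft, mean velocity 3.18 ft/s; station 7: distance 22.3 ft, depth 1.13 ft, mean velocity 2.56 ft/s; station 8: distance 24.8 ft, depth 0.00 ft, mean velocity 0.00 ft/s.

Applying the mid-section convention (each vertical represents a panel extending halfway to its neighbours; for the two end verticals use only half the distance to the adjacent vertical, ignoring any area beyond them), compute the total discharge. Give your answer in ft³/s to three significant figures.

w_2 = (4.3 − 0.0)/2 = 2.15 ft; q_2 = 2.65 × 1.04 × 2.15 = 5.925 ft³/s
w_3 = (9.6 − 2.4)/2 = 3.6 ft; q_3 = 2.53 × 1.19 × 3.6 = 10.84 ft³/s
w_4 = (13.7 − 4.3)/2 = 4.7 ft; q_4 = 3.33 × 1.45 × 4.7 = 22.69 ft³/s
w_5 = (19.1 − 9.6)/2 = 4.75 ft; q_5 = 2.83 × 2.20 × 4.75 = 29.57 ft³/s
w_6 = (22.3 − 13.7)/2 = 4.3 ft; q_6 = 3.18 × 1.38 × 4.3 = 18.87 ft³/s
w_7 = (24.8 − 19.1)/2 = 2.85 ft; q_7 = 2.56 × 1.13 × 2.85 = 8.244 ft³/s
Stations 1, 8 contribute zero (depth or velocity is 0).
Q = Σ qᵢ = 96.15 ft³/s

96.1 ft³/s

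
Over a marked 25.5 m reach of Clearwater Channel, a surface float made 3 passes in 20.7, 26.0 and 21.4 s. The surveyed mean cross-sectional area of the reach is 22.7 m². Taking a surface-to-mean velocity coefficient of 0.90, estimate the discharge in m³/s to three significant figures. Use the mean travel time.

23.0 m³/s

t̄ = (20.7 + 26.0 + 21.4) / 3 = 22.7 s
v_surface = L / t̄ = 25.5 / 22.7 = 1.123 m/s
v_mean = 0.90 × 1.123 = 1.011 m/s
Q = A × v_mean = 22.7 × 1.011 = 22.95 m³/s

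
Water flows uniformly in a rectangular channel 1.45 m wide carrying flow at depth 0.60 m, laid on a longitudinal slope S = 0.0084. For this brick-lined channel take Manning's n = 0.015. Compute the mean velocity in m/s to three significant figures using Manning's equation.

2.91 m/s

A = b·y = 1.45 × 0.60 = 0.8700 m²
P = b + 2y = 1.45 + 2×0.60 = 2.650 m
R = A/P = 0.8700/2.650 = 0.3283 m
Q = (1/n)·A·R^(2/3)·S^(1/2) = (1/0.015) × 0.8700 × 0.3283^(2/3) × 0.0084^(1/2) = 2.530 m³/s
V = Q/A = 2.530/0.8700 = 2.908 m/s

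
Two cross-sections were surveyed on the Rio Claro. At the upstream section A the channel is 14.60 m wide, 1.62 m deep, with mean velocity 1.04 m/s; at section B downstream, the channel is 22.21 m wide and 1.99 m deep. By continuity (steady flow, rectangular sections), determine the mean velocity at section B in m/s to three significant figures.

Q = A₁V₁ = (14.60×1.62) × 1.04 = 24.60 m³/s
A₂ = 22.21 × 1.99 = 44.20 m²
V₂ = Q/A₂ = 24.60/44.20 = 0.5565 m/s

0.557 m/s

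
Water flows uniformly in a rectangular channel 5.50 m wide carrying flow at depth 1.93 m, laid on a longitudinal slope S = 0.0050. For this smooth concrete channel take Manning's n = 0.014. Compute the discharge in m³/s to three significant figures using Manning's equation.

58.3 m³/s

A = b·y = 5.50 × 1.93 = 10.62 m²
P = b + 2y = 5.50 + 2×1.93 = 9.360 m
R = A/P = 10.62/9.360 = 1.134 m
Q = (1/n)·A·R^(2/3)·S^(1/2) = (1/0.014) × 10.62 × 1.134^(2/3) × 0.0050^(1/2) = 58.31 m³/s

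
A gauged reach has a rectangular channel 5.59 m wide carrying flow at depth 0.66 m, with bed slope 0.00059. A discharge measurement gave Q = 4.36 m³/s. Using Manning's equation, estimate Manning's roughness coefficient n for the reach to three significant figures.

0.0135

A = b·y = 5.59 × 0.66 = 3.689 m²
P = b + 2y = 5.59 + 2×0.66 = 6.910 m
R = A/P = 3.689/6.910 = 0.5339 m
n = (1/Q)·A·R^(2/3)·S^(1/2) = (1/4.36) × 3.689 × 0.6581 × 0.02429 = 0.01353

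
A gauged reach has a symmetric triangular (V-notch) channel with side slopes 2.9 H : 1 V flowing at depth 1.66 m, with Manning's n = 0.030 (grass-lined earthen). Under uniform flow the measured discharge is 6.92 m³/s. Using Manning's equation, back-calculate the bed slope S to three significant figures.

0.000933

A = z·y² = 2.9×1.66² = 7.991 m²
P = 2y√(1+z²) = 2×1.66×√(1+2.9²) = 10.18 m
R = A/P = 7.991/10.18 = 0.7847 m
S = (Q·n / (1·A·R^(2/3)))² = (6.92×0.030 / (1×7.991×0.8507))² = 0.0009325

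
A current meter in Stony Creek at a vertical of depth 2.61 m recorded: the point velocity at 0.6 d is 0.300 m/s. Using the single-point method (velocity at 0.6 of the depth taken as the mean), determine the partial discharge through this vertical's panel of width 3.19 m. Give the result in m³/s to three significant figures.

2.50 m³/s

v̄ = v₀.₆ = 0.300 m/s
q = v̄ × d × w = 0.3000 × 2.61 × 3.19 = 2.498 m³/s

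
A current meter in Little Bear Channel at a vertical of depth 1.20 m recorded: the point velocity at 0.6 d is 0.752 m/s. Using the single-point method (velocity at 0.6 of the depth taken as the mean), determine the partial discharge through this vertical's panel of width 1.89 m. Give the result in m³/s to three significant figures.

1.71 m³/s

v̄ = v₀.₆ = 0.752 m/s
q = v̄ × d × w = 0.7520 × 1.20 × 1.89 = 1.706 m³/s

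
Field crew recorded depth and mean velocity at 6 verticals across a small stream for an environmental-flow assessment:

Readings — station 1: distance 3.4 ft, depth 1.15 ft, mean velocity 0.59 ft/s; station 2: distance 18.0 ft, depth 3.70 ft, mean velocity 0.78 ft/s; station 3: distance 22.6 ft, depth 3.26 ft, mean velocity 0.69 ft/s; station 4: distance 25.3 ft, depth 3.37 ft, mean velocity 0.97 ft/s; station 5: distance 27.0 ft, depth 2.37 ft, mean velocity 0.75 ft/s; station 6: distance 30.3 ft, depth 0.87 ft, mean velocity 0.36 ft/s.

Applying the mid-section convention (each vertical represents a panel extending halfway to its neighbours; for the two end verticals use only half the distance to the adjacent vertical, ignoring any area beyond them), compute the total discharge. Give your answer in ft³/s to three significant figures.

53.0 ft³/s

w_1 = (18.0 − 3.4)/2 = 7.3 ft; q_1 = 0.59 × 1.15 × 7.3 = 4.953 ft³/s
w_2 = (22.6 − 3.4)/2 = 9.6 ft; q_2 = 0.78 × 3.70 × 9.6 = 27.71 ft³/s
w_3 = (25.3 − 18.0)/2 = 3.65 ft; q_3 = 0.69 × 3.26 × 3.65 = 8.210 ft³/s
w_4 = (27.0 − 22.6)/2 = 2.2 ft; q_4 = 0.97 × 3.37 × 2.2 = 7.192 ft³/s
w_5 = (30.3 − 25.3)/2 = 2.5 ft; q_5 = 0.75 × 2.37 × 2.5 = 4.444 ft³/s
w_6 = (30.3 − 27.0)/2 = 1.65 ft; q_6 = 0.36 × 0.87 × 1.65 = 0.5168 ft³/s
Q = Σ qᵢ = 53.02 ft³/s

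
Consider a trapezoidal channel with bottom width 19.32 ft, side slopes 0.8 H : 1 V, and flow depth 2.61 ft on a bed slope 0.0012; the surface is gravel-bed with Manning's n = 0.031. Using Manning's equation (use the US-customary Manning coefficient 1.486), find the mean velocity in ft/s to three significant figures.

A = (b + z·y)·y = (19.32 + 0.8×2.61)×2.61 = 55.87 ft²
P = b + 2y√(1+z²) = 19.32 + 2×2.61×√(1+0.8²) = 26.00 ft
R = A/P = 55.87/26.00 = 2.149 ft
Q = (1.486/n)·A·R^(2/3)·S^(1/2) = (1.486/0.031) × 55.87 × 2.149^(2/3) × 0.0012^(1/2) = 154.5 ft³/s
V = Q/A = 154.5/55.87 = 2.765 ft/s

2.76 ft/s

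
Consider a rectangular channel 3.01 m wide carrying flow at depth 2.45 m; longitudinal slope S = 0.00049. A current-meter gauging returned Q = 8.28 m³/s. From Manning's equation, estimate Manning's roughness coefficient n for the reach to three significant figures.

A = b·y = 3.01 × 2.45 = 7.375 m²
P = b + 2y = 3.01 + 2×2.45 = 7.910 m
R = A/P = 7.375/7.910 = 0.9323 m
n = (1/Q)·A·R^(2/3)·S^(1/2) = (1/8.28) × 7.375 × 0.9543 × 0.02214 = 0.01882

0.0188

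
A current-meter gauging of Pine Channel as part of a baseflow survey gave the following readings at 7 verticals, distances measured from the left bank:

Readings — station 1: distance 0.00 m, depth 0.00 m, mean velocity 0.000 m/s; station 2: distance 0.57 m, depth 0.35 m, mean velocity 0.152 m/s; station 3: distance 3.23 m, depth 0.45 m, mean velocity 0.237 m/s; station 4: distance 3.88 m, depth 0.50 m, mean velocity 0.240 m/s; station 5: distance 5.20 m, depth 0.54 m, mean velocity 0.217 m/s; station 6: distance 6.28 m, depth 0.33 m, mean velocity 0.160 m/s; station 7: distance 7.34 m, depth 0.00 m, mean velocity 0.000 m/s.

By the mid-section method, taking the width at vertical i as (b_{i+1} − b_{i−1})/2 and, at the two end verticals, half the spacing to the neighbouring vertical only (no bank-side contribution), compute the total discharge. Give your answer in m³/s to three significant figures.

0.578 m³/s

w_2 = (3.23 − 0.00)/2 = 1.615 m; q_2 = 0.152 × 0.35 × 1.615 = 0.08592 m³/s
w_3 = (3.88 − 0.57)/2 = 1.655 m; q_3 = 0.237 × 0.45 × 1.655 = 0.1765 m³/s
w_4 = (5.20 − 3.23)/2 = 0.985 m; q_4 = 0.240 × 0.50 × 0.985 = 0.1182 m³/s
w_5 = (6.28 − 3.88)/2 = 1.2 m; q_5 = 0.217 × 0.54 × 1.2 = 0.1406 m³/s
w_6 = (7.34 − 5.20)/2 = 1.07 m; q_6 = 0.160 × 0.33 × 1.07 = 0.05650 m³/s
Stations 1, 7 contribute zero (depth or velocity is 0).
Q = Σ qᵢ = 0.5777 m³/s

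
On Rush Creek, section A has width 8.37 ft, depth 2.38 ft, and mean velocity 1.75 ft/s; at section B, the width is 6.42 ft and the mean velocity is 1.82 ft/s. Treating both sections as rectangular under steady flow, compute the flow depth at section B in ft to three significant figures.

2.98 ft

Q = A₁V₁ = (8.37×2.38) × 1.75 = 34.86 ft³/s
d₂ = Q/(b₂ V₂) = 34.86/(6.42×1.82) = 2.984 ft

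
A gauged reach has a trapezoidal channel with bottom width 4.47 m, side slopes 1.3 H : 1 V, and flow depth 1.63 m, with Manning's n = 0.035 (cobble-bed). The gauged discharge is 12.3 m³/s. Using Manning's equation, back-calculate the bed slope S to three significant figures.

A = (b + z·y)·y = (4.47 + 1.3×1.63)×1.63 = 10.74 m²
P = b + 2y√(1+z²) = 4.47 + 2×1.63×√(1+1.3²) = 9.817 m
R = A/P = 10.74/9.817 = 1.094 m
S = (Q·n / (1·A·R^(2/3)))² = (12.3×0.035 / (1×10.74×1.062))² = 0.001425

0.00143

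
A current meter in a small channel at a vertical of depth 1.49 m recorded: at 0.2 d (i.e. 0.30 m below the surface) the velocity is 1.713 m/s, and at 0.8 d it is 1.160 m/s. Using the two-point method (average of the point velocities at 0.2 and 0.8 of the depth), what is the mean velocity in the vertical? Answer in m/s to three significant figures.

v̄ = (1.713 + 1.160) / 2 = 1.437 m/s

1.44 m/s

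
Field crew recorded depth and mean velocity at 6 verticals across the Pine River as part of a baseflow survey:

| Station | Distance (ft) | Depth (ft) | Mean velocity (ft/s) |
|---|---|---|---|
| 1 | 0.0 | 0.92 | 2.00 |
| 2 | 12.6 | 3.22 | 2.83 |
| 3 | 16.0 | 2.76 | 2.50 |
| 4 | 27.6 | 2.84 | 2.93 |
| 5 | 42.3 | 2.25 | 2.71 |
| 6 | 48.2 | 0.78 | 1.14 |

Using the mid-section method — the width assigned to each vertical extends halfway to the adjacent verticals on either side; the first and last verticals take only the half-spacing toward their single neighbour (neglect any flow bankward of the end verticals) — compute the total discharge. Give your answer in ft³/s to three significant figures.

w_1 = (12.6 − 0.0)/2 = 6.3 ft; q_1 = 2.00 × 0.92 × 6.3 = 11.59 ft³/s
w_2 = (16.0 − 0.0)/2 = 8 ft; q_2 = 2.83 × 3.22 × 8 = 72.90 ft³/s
w_3 = (27.6 − 12.6)/2 = 7.5 ft; q_3 = 2.50 × 2.76 × 7.5 = 51.75 ft³/s
w_4 = (42.3 − 16.0)/2 = 13.15 ft; q_4 = 2.93 × 2.84 × 13.15 = 109.4 ft³/s
w_5 = (48.2 − 27.6)/2 = 10.3 ft; q_5 = 2.71 × 2.25 × 10.3 = 62.80 ft³/s
w_6 = (48.2 − 42.3)/2 = 2.95 ft; q_6 = 1.14 × 0.78 × 2.95 = 2.623 ft³/s
Q = Σ qᵢ = 311.1 ft³/s

311 ft³/s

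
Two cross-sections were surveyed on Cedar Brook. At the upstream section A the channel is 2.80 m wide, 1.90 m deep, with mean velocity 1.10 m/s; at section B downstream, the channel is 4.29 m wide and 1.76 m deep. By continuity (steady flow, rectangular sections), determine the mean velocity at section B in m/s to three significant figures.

Q = A₁V₁ = (2.80×1.90) × 1.10 = 5.852 m³/s
A₂ = 4.29 × 1.76 = 7.550 m²
V₂ = Q/A₂ = 5.852/7.550 = 0.7751 m/s

0.775 m/s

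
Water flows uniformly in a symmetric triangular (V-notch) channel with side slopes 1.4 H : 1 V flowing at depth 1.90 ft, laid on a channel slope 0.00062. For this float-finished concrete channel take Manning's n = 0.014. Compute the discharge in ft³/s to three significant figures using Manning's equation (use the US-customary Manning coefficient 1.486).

11.3 ft³/s

A = z·y² = 1.4×1.90² = 5.054 ft²
P = 2y√(1+z²) = 2×1.90×√(1+1.4²) = 6.538 ft
R = A/P = 5.054/6.538 = 0.7730 ft
Q = (1.486/n)·A·R^(2/3)·S^(1/2) = (1.486/0.014) × 5.054 × 0.7730^(2/3) × 0.00062^(1/2) = 11.25 ft³/s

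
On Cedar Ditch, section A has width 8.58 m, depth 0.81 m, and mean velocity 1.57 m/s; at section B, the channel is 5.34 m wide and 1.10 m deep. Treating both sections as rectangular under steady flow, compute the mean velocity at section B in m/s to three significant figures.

Q = A₁V₁ = (8.58×0.81) × 1.57 = 10.91 m³/s
A₂ = 5.34 × 1.10 = 5.874 m²
V₂ = Q/A₂ = 10.91/5.874 = 1.858 m/s

1.86 m/s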